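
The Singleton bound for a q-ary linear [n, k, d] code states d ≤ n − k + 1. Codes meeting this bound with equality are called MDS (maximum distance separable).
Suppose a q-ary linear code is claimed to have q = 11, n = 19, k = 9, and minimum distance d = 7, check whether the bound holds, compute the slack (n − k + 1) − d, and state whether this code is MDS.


Singleton RHS = n − k + 1 = 11, slack = 4, bound satisfied, not MDS.

Singleton bound: d ≤ n − k + 1.
Here n = 19, k = 9, so n − k + 1 = 11.
Given d = 7, check d ≤ 11: YES.
Slack = (n − k + 1) − d = 4.
The code is NOT MDS (slack = 4 > 0).
Description: the claimed parameters are [19, 9, 7]_11; such a code would be non-MDS.


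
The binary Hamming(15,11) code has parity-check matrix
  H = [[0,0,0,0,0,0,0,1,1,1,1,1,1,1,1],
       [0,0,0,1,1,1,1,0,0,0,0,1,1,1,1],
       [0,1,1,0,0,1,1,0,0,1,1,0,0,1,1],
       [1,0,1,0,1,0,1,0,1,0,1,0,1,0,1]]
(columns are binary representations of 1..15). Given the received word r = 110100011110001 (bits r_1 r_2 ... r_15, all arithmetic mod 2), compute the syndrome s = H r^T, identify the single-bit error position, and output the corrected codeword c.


s = (1, 0, 0, 0)^T, error position = 8, corrected codeword c = 110100001110001

Compute s = H r^T mod 2 one row at a time:
  s_1 = 1 + 1 + 1 + 1 + 0 + 0 + 0 + 1 = 5 ≡ 1 (mod 2).
  s_2 = 1 + 0 + 0 + 0 + 0 + 0 + 0 + 1 = 2 ≡ 0 (mod 2).
  s_3 = 1 + 0 + 0 + 0 + 1 + 1 + 0 + 1 = 4 ≡ 0 (mod 2).
  s_4 = 1 + 0 + 0 + 0 + 1 + 1 + 0 + 1 = 4 ≡ 0 (mod 2).
s = (1, 0, 0, 0)^T — this equals column 8 of H (binary 1000), so error is at position 8.
Correct: flip bit 8 of r = 110100011110001 to get c = 110100001110001.


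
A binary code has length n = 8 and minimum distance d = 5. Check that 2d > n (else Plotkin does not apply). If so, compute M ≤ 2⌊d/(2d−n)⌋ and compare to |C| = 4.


Plotkin bound M ≤ 4; given |C| = 4 ≤ bound (satisfied).

Check applicability: 2d = 10, n = 8.
2d − n = 2 > 0, so Plotkin applies.
Compute d/(2d−n) = 5/2 ≈ 2.5000.
⌊d/(2d−n)⌋ = 2.
Plotkin bound: M ≤ 2·2 = 4.
Given |C| = 4, check: satisfied.
This |C| is at the Plotkin bound.


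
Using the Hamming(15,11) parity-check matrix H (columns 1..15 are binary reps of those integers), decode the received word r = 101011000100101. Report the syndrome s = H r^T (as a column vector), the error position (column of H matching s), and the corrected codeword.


s = (1, 0, 0, 1)^T, error position = 9, corrected codeword c = 101011001100101

Compute s = H r^T mod 2 one row at a time:
  s_1 = 0 + 0 + 1 + 0 + 0 + 1 + 0 + 1 = 3 ≡ 1 (mod 2).
  s_2 = 0 + 1 + 1 + 0 + 0 + 1 + 0 + 1 = 4 ≡ 0 (mod 2).
  s_3 = 0 + 1 + 1 + 0 + 1 + 0 + 0 + 1 = 4 ≡ 0 (mod 2).
  s_4 = 1 + 1 + 1 + 0 + 0 + 0 + 1 + 1 = 5 ≡ 1 (mod 2).
s = (1, 0, 0, 1)^T — this equals column 9 of H (binary 1001), so error is at position 9.
Correct: flip bit 9 of r = 101011000100101 to get c = 101011001100101.


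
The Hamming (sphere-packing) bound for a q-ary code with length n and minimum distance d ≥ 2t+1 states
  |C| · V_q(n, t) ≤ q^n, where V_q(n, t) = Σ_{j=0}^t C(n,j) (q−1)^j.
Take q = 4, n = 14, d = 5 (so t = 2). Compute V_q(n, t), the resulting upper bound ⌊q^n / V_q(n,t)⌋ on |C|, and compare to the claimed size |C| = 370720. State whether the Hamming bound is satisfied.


V_q(n, t) = 862, q^n = 268435456, Hamming bound = 311410, |C| = 370720 > bound (violated).

Step 1: Compute V_q(n, t) = Σ_{j=0}^2 C(n, j) (q−1)^j.
  j = 0: C(14,0)·(3)^0 = 1·1 = 1.
  j = 1: C(14,1)·(3)^1 = 14·3 = 42.
  j = 2: C(14,2)·(3)^2 = 91·9 = 819.
  V_q(n, t) = 1 + 42 + 819 = 862.
Step 2: q^n = 4^14 = 268435456.
Step 3: Hamming bound ⌊q^n / V_q(n,t)⌋ = ⌊268435456/862⌋ = 311410.
Step 4: Compare |C| = 370720 to 311410: violated.
The claimed |C| lies above the Hamming bound, so no 4-ary code of length 14 with d ≥ 5 can have 370720 codewords.


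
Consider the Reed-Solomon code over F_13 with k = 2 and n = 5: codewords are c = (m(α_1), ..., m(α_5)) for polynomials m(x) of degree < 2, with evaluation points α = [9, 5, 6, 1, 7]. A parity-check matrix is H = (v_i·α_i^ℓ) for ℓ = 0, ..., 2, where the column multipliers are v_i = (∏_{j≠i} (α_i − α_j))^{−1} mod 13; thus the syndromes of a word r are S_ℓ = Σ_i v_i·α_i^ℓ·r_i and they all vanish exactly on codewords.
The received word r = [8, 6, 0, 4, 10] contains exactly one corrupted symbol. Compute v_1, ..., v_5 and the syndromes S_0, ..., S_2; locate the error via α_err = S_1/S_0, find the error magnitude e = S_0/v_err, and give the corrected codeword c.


S = (8, 4, 2), error at position 5, error magnitude e = 3, c = [8, 6, 0, 4, 7].

Step 1: column multipliers v_i = (∏_{j≠i}(α_i − α_j))^{−1} mod 13.
  i = 1 (α = 9): (9−5)(9−6)(9−1)(9−7) = 4·3·8·2 = 192 ≡ 10, so v_1 = 10^{−1} = 4 (mod 13).
  i = 2 (α = 5): (5−9)(5−6)(5−1)(5−7) = (−4)·(−1)·4·(−2) = −32 ≡ 7, so v_2 = 7^{−1} = 2 (mod 13).
  i = 3 (α = 6): (6−9)(6−5)(6−1)(6−7) = (−3)·1·5·(−1) = 15 ≡ 2, so v_3 = 2^{−1} = 7 (mod 13).
  i = 4 (α = 1): (1−9)(1−5)(1−6)(1−7) = (−8)·(−4)·(−5)·(−6) = 960 ≡ 11, so v_4 = 11^{−1} = 6 (mod 13).
  i = 5 (α = 7): (7−9)(7−5)(7−6)(7−1) = (−2)·2·1·6 = −24 ≡ 2, so v_5 = 2^{−1} = 7 (mod 13).
  v = [4, 2, 7, 6, 7].
Step 2: syndromes of r = [8, 6, 0, 4, 10] (all sums mod 13).
  S_0 = Σ v_i r_i = 4·8 + 2·6 + 7·0 + 6·4 + 7·10 = 138 ≡ 8.
  S_1 = Σ v_i α_i r_i = 4·9·8 + 2·5·6 + 7·6·0 + 6·1·4 + 7·7·10 = 862 ≡ 4.
  α_i^2 mod 13 = [3, 12, 10, 1, 10].
  S_2 = Σ v_i α_i^2 r_i = 4·3·8 + 2·12·6 + 7·10·0 + 6·1·4 + 7·10·10 = 964 ≡ 2.
  S = (8, 4, 2) ≠ 0, so r is not a codeword (an error is present).
Step 3: locate the error. For a single error e at position i, S_ℓ = v_i·e·α_i^ℓ, so α_err = S_1/S_0.
  S_0^{−1} = 8^{−1} = 5 (mod 13), so α_err = 4·5 = 20 ≡ 7 = α_5. Error position i = 5.
  Consistency check: S_2/S_1 = 2·10 = 20 ≡ 7 = α_err ✓ (single-error assumption holds).
Step 4: error magnitude e = S_0/v_5 = S_0·∏_{j≠5}(α_5 − α_j) = 8·2 = 16 ≡ 3 (mod 13).
Step 5: correct position 5: c_5 = r_5 − e = 10 − 3 ≡ 7 (mod 13). Hence c = [8, 6, 0, 4, 7].
  Check: interpolating c through the α_i gives m(x) = 10 + 7·x (degree < 2) with m(α_i) = c_i for every i, so c is indeed a codeword.


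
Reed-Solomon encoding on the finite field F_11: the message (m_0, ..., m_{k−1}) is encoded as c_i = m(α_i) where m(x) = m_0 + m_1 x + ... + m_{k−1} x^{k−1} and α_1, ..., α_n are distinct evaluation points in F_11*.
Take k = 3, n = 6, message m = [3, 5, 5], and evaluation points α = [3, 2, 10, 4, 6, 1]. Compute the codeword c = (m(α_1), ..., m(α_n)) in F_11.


c = [8, 0, 3, 4, 4, 2]

Message polynomial: m(x) = 3 + 5·x + 5·x^2 (mod 11).
For each evaluation point α_i, compute m(α_i) mod 11:
  α_1 = 3: Horner steps 5 → 9 → 8, so m(3) = 8.
  α_2 = 2: Horner steps 5 → 4 → 0, so m(2) = 0.
  α_3 = 10: Horner steps 5 → 0 → 3, so m(10) = 3.
  α_4 = 4: Horner steps 5 → 3 → 4, so m(4) = 4.
  α_5 = 6: Horner steps 5 → 2 → 4, so m(6) = 4.
  α_6 = 1: Horner steps 5 → 10 → 2, so m(1) = 2.
Codeword c = [8, 0, 3, 4, 4, 2] ∈ F_11^6.


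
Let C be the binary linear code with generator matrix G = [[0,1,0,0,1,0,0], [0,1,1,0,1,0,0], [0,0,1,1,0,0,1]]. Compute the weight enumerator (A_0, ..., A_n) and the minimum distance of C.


Weight distribution: A_0 = 1, A_1 = 1, A_2 = 2, A_3 = 2, A_4 = 1, A_5 = 1. Minimum distance d = 1.

Enumerate all 2^3 = 8 messages m ∈ F_2^3.
For each, compute codeword c = mG in F_2^7, then tally its weight.
  m = 000 → c = 0000000, weight = 0.
  m = 100 → c = 0100100, weight = 2.
  m = 010 → c = 0110100, weight = 3.
  m = 110 → c = 0010000, weight = 1.
  m = 001 → c = 0011001, weight = 3.
  m = 101 → c = 0111101, weight = 5.
  m = 011 → c = 0101101, weight = 4.
  m = 111 → c = 0001001, weight = 2.
Tally weights:
  weight 0: 1 codewords.
  weight 1: 1 codewords.
  weight 2: 2 codewords.
  weight 3: 2 codewords.
  weight 4: 1 codewords.
  weight 5: 1 codewords.
Minimum distance d = smallest w > 0 with A_w > 0 = 1.
Sanity: Σ A_w = 8 = 2^3 = 8 ✓.


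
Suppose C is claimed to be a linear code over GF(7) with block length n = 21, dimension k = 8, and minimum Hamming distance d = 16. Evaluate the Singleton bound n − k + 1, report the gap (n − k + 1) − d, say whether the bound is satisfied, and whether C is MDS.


Singleton RHS = n − k + 1 = 14, slack = -2, bound violated (no such code; not MDS).

Singleton bound: d ≤ n − k + 1.
Here n = 21, k = 8, so n − k + 1 = 14.
Given d = 16, check d ≤ 14: NO.
Slack = (n − k + 1) − d = -2.
The slack is negative: d = 16 exceeds n − k + 1 = 14 by 2, so the Singleton bound is violated and no linear [21, 8, 16]_7 code can exist. In particular it is not MDS (MDS requires d = n − k + 1 exactly).
Description: the claimed parameters are [21, 8, 16]_7; such a code would be impossible (violates the Singleton bound).


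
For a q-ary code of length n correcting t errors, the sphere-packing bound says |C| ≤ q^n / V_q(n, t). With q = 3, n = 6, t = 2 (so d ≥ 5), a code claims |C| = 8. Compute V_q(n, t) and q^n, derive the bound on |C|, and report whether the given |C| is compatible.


V_q(n, t) = 73, q^n = 729, Hamming bound = 9, |C| = 8 ≤ bound (satisfied).

Step 1: Compute V_q(n, t) = Σ_{j=0}^2 C(n, j) (q−1)^j.
  j = 0: C(6,0)·(2)^0 = 1·1 = 1.
  j = 1: C(6,1)·(2)^1 = 6·2 = 12.
  j = 2: C(6,2)·(2)^2 = 15·4 = 60.
  V_q(n, t) = 1 + 12 + 60 = 73.
Step 2: q^n = 3^6 = 729.
Step 3: Hamming bound ⌊q^n / V_q(n,t)⌋ = ⌊729/73⌋ = 9.
Step 4: Compare |C| = 8 to 9: satisfied.
The claimed |C| lies below the Hamming bound.


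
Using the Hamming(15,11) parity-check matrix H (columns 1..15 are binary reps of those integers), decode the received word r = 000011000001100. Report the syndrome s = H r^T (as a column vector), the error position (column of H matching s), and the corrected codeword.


s = (0, 0, 1, 0)^T, error position = 2, corrected codeword c = 010011000001100

Compute s = H r^T mod 2 one row at a time:
  s_1 = 0 + 0 + 0 + 0 + 1 + 1 + 0 + 0 = 2 ≡ 0 (mod 2).
  s_2 = 0 + 1 + 1 + 0 + 1 + 1 + 0 + 0 = 4 ≡ 0 (mod 2).
  s_3 = 0 + 0 + 1 + 0 + 0 + 0 + 0 + 0 = 1 ≡ 1 (mod 2).
  s_4 = 0 + 0 + 1 + 0 + 0 + 0 + 1 + 0 = 2 ≡ 0 (mod 2).
s = (0, 0, 1, 0)^T — this equals column 2 of H (binary 0010), so error is at position 2.
Correct: flip bit 2 of r = 000011000001100 to get c = 010011000001100.


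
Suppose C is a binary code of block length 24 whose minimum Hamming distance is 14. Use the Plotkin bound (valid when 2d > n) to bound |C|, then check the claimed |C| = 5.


Plotkin bound M ≤ 6; given |C| = 5 ≤ bound (satisfied).

Check applicability: 2d = 28, n = 24.
2d − n = 4 > 0, so Plotkin applies.
Compute d/(2d−n) = 14/4 ≈ 3.5000.
⌊d/(2d−n)⌋ = 3.
Plotkin bound: M ≤ 2·3 = 6.
Given |C| = 5, check: satisfied.
This |C| is below the Plotkin bound.


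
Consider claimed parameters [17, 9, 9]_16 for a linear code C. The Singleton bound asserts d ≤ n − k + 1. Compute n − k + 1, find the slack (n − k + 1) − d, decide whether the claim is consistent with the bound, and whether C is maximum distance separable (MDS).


Singleton RHS = n − k + 1 = 9, slack = 0, bound satisfied, MDS.

Singleton bound: d ≤ n − k + 1.
Here n = 17, k = 9, so n − k + 1 = 9.
Given d = 9, check d ≤ 9: YES.
Slack = (n − k + 1) − d = 0.
The code is MDS (slack = 0).
Description: the claimed parameters are [17, 9, 9]_16; such a code would be MDS (meets Singleton bound).


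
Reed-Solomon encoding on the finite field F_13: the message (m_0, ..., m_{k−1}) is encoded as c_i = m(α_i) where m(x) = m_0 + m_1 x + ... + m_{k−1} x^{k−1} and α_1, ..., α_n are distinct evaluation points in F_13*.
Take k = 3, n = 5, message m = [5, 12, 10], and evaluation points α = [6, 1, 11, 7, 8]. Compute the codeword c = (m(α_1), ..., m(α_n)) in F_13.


c = [8, 1, 8, 7, 0]

Message polynomial: m(x) = 5 + 12·x + 10·x^2 (mod 13).
For each evaluation point α_i, compute m(α_i) mod 13:
  α_1 = 6: Horner steps 10 → 7 → 8, so m(6) = 8.
  α_2 = 1: Horner steps 10 → 9 → 1, so m(1) = 1.
  α_3 = 11: Horner steps 10 → 5 → 8, so m(11) = 8.
  α_4 = 7: Horner steps 10 → 4 → 7, so m(7) = 7.
  α_5 = 8: Horner steps 10 → 1 → 0, so m(8) = 0.
Codeword c = [8, 1, 8, 7, 0] ∈ F_13^5.


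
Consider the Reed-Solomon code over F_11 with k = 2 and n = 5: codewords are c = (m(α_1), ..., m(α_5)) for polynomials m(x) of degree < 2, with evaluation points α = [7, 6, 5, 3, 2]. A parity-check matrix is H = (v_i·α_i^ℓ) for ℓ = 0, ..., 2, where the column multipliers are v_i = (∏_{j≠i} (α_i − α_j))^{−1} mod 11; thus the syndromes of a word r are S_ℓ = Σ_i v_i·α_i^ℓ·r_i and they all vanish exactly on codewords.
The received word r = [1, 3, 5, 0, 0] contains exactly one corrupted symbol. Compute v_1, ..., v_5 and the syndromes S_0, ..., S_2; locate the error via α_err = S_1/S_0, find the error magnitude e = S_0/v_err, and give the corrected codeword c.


S = (10, 8, 2), error at position 4, error magnitude e = 2, c = [1, 3, 5, 9, 0].

Step 1: column multipliers v_i = (∏_{j≠i}(α_i − α_j))^{−1} mod 11.
  i = 1 (α = 7): (7−6)(7−5)(7−3)(7−2) = 1·2·4·5 = 40 ≡ 7, so v_1 = 7^{−1} = 8 (mod 11).
  i = 2 (α = 6): (6−7)(6−5)(6−3)(6−2) = (−1)·1·3·4 = −12 ≡ 10, so v_2 = 10^{−1} = 10 (mod 11).
  i = 3 (α = 5): (5−7)(5−6)(5−3)(5−2) = (−2)·(−1)·2·3 = 12 ≡ 1, so v_3 = 1^{−1} = 1 (mod 11).
  i = 4 (α = 3): (3−7)(3−6)(3−5)(3−2) = (−4)·(−3)·(−2)·1 = −24 ≡ 9, so v_4 = 9^{−1} = 5 (mod 11).
  i = 5 (α = 2): (2−7)(2−6)(2−5)(2−3) = (−5)·(−4)·(−3)·(−1) = 60 ≡ 5, so v_5 = 5^{−1} = 9 (mod 11).
  v = [8, 10, 1, 5, 9].
Step 2: syndromes of r = [1, 3, 5, 0, 0] (all sums mod 11).
  S_0 = Σ v_i r_i = 8·1 + 10·3 + 1·5 + 5·0 + 9·0 = 43 ≡ 10.
  S_1 = Σ v_i α_i r_i = 8·7·1 + 10·6·3 + 1·5·5 + 5·3·0 + 9·2·0 = 261 ≡ 8.
  α_i^2 mod 11 = [5, 3, 3, 9, 4].
  S_2 = Σ v_i α_i^2 r_i = 8·5·1 + 10·3·3 + 1·3·5 + 5·9·0 + 9·4·0 = 145 ≡ 2.
  S = (10, 8, 2) ≠ 0, so r is not a codeword (an error is present).
Step 3: locate the error. For a single error e at position i, S_ℓ = v_i·e·α_i^ℓ, so α_err = S_1/S_0.
  S_0^{−1} = 10^{−1} = 10 (mod 11), so α_err = 8·10 = 80 ≡ 3 = α_4. Error position i = 4.
  Consistency check: S_2/S_1 = 2·7 = 14 ≡ 3 = α_err ✓ (single-error assumption holds).
Step 4: error magnitude e = S_0/v_4 = S_0·∏_{j≠4}(α_4 − α_j) = 10·9 = 90 ≡ 2 (mod 11).
Step 5: correct position 4: c_4 = r_4 − e = 0 − 2 ≡ 9 (mod 11). Hence c = [1, 3, 5, 9, 0].
  Check: interpolating c through the α_i gives m(x) = 4 + 9·x (degree < 2) with m(α_i) = c_i for every i, so c is indeed a codeword.


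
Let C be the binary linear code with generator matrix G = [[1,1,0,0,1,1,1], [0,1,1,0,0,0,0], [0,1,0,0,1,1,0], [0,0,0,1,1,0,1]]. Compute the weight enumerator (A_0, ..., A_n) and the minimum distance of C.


Weight distribution: A_0 = 1, A_2 = 2, A_3 = 4, A_4 = 5, A_5 = 4. Minimum distance d = 2.

Enumerate all 2^4 = 16 messages m ∈ F_2^4.
For each, compute codeword c = mG in F_2^7, then tally its weight.
  m = 0000 → c = 0000000, weight = 0.
  m = 1000 → c = 1100111, weight = 5.
  m = 0100 → c = 0110000, weight = 2.
  m = 1100 → c = 1010111, weight = 5.
  m = 0010 → c = 0100110, weight = 3.
  m = 1010 → c = 1000001, weight = 2.
  m = 0110 → c = 0010110, weight = 3.
  m = 1110 → c = 1110001, weight = 4.
  m = 0001 → c = 0001101, weight = 3.
  m = 1001 → c = 1101010, weight = 4.
  m = 0101 → c = 0111101, weight = 5.
  m = 1101 → c = 1011010, weight = 4.
  m = 0011 → c = 0101011, weight = 4.
  m = 1011 → c = 1001100, weight = 3.
  m = 0111 → c = 0011011, weight = 4.
  m = 1111 → c = 1111100, weight = 5.
Tally weights:
  weight 0: 1 codewords.
  weight 2: 2 codewords.
  weight 3: 4 codewords.
  weight 4: 5 codewords.
  weight 5: 4 codewords.
Minimum distance d = smallest w > 0 with A_w > 0 = 2.
Sanity: Σ A_w = 16 = 2^4 = 16 ✓.


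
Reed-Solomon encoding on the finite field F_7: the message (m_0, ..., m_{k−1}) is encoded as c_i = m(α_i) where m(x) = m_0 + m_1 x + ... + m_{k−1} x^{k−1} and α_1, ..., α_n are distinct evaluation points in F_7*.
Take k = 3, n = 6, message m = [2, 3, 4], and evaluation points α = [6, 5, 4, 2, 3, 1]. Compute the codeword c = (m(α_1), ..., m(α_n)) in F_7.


c = [3, 5, 1, 3, 5, 2]

Message polynomial: m(x) = 2 + 3·x + 4·x^2 (mod 7).
For each evaluation point α_i, compute m(α_i) mod 7:
  α_1 = 6: Horner steps 4 → 6 → 3, so m(6) = 3.
  α_2 = 5: Horner steps 4 → 2 → 5, so m(5) = 5.
  α_3 = 4: Horner steps 4 → 5 → 1, so m(4) = 1.
  α_4 = 2: Horner steps 4 → 4 → 3, so m(2) = 3.
  α_5 = 3: Horner steps 4 → 1 → 5, so m(3) = 5.
  α_6 = 1: Horner steps 4 → 0 → 2, so m(1) = 2.
Codeword c = [3, 5, 1, 3, 5, 2] ∈ F_7^6.


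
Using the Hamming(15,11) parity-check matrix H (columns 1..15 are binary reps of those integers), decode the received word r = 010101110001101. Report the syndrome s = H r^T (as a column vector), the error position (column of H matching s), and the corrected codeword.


s = (0, 0, 0, 1)^T, error position = 1, corrected codeword c = 110101110001101

Compute s = H r^T mod 2 one row at a time:
  s_1 = 1 + 0 + 0 + 0 + 1 + 1 + 0 + 1 = 4 ≡ 0 (mod 2).
  s_2 = 1 + 0 + 1 + 1 + 1 + 1 + 0 + 1 = 6 ≡ 0 (mod 2).
  s_3 = 1 + 0 + 1 + 1 + 0 + 0 + 0 + 1 = 4 ≡ 0 (mod 2).
  s_4 = 0 + 0 + 0 + 1 + 0 + 0 + 1 + 1 = 3 ≡ 1 (mod 2).
s = (0, 0, 0, 1)^T — this equals column 1 of H (binary 0001), so error is at position 1.
Correct: flip bit 1 of r = 010101110001101 to get c = 110101110001101.


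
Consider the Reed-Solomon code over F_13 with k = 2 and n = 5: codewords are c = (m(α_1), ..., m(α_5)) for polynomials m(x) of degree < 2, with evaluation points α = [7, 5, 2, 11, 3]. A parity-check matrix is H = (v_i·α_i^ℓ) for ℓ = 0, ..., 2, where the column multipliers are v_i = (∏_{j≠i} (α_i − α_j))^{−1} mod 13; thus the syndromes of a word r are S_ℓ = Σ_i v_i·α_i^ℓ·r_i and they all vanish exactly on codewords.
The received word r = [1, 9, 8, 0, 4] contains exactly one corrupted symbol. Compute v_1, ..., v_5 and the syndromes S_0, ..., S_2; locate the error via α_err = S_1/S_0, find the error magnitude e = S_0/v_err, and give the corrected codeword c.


S = (11, 4, 5), error at position 4, error magnitude e = 2, c = [1, 9, 8, 11, 4].

Step 1: column multipliers v_i = (∏_{j≠i}(α_i − α_j))^{−1} mod 13.
  i = 1 (α = 7): (7−5)(7−2)(7−11)(7−3) = 2·5·(−4)·4 = −160 ≡ 9, so v_1 = 9^{−1} = 3 (mod 13).
  i = 2 (α = 5): (5−7)(5−2)(5−11)(5−3) = (−2)·3·(−6)·2 = 72 ≡ 7, so v_2 = 7^{−1} = 2 (mod 13).
  i = 3 (α = 2): (2−7)(2−5)(2−11)(2−3) = (−5)·(−3)·(−9)·(−1) = 135 ≡ 5, so v_3 = 5^{−1} = 8 (mod 13).
  i = 4 (α = 11): (11−7)(11−5)(11−2)(11−3) = 4·6·9·8 = 1728 ≡ 12, so v_4 = 12^{−1} = 12 (mod 13).
  i = 5 (α = 3): (3−7)(3−5)(3−2)(3−11) = (−4)·(−2)·1·(−8) = −64 ≡ 1, so v_5 = 1^{−1} = 1 (mod 13).
  v = [3, 2, 8, 12, 1].
Step 2: syndromes of r = [1, 9, 8, 0, 4] (all sums mod 13).
  S_0 = Σ v_i r_i = 3·1 + 2·9 + 8·8 + 12·0 + 1·4 = 89 ≡ 11.
  S_1 = Σ v_i α_i r_i = 3·7·1 + 2·5·9 + 8·2·8 + 12·11·0 + 1·3·4 = 251 ≡ 4.
  α_i^2 mod 13 = [10, 12, 4, 4, 9].
  S_2 = Σ v_i α_i^2 r_i = 3·10·1 + 2·12·9 + 8·4·8 + 12·4·0 + 1·9·4 = 538 ≡ 5.
  S = (11, 4, 5) ≠ 0, so r is not a codeword (an error is present).
Step 3: locate the error. For a single error e at position i, S_ℓ = v_i·e·α_i^ℓ, so α_err = S_1/S_0.
  S_0^{−1} = 11^{−1} = 6 (mod 13), so α_err = 4·6 = 24 ≡ 11 = α_4. Error position i = 4.
  Consistency check: S_2/S_1 = 5·10 = 50 ≡ 11 = α_err ✓ (single-error assumption holds).
Step 4: error magnitude e = S_0/v_4 = S_0·∏_{j≠4}(α_4 − α_j) = 11·12 = 132 ≡ 2 (mod 13).
Step 5: correct position 4: c_4 = r_4 − e = 0 − 2 ≡ 11 (mod 13). Hence c = [1, 9, 8, 11, 4].
  Check: interpolating c through the α_i gives m(x) = 3 + 9·x (degree < 2) with m(α_i) = c_i for every i, so c is indeed a codeword.


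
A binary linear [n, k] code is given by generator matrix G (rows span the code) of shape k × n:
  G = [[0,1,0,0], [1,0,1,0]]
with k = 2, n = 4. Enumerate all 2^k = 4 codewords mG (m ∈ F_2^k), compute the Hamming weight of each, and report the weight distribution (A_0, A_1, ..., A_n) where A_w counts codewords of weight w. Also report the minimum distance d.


Weight distribution: A_0 = 1, A_1 = 1, A_2 = 1, A_3 = 1. Minimum distance d = 1.

Enumerate all 2^2 = 4 messages m ∈ F_2^2.
For each, compute codeword c = mG in F_2^4, then tally its weight.
  m = 00 → c = 0000, weight = 0.
  m = 10 → c = 0100, weight = 1.
  m = 01 → c = 1010, weight = 2.
  m = 11 → c = 1110, weight = 3.
Tally weights:
  weight 0: 1 codewords.
  weight 1: 1 codewords.
  weight 2: 1 codewords.
  weight 3: 1 codewords.
Minimum distance d = smallest w > 0 with A_w > 0 = 1.
Sanity: Σ A_w = 4 = 2^2 = 4 ✓.


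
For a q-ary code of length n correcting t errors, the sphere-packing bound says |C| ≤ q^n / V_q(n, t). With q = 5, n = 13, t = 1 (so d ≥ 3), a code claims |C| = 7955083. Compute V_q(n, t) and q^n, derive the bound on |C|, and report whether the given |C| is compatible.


V_q(n, t) = 53, q^n = 1220703125, Hamming bound = 23032134, |C| = 7955083 ≤ bound (satisfied).

Step 1: Compute V_q(n, t) = Σ_{j=0}^1 C(n, j) (q−1)^j.
  j = 0: C(13,0)·(4)^0 = 1·1 = 1.
  j = 1: C(13,1)·(4)^1 = 13·4 = 52.
  V_q(n, t) = 1 + 52 = 53.
Step 2: q^n = 5^13 = 1220703125.
Step 3: Hamming bound ⌊q^n / V_q(n,t)⌋ = ⌊1220703125/53⌋ = 23032134.
Step 4: Compare |C| = 7955083 to 23032134: satisfied.
The claimed |C| lies below the Hamming bound.


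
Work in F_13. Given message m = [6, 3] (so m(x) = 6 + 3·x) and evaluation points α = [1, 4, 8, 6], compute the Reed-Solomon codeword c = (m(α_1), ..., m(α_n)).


c = [9, 5, 4, 11]

Message polynomial: m(x) = 6 + 3·x (mod 13).
For each evaluation point α_i, compute m(α_i) mod 13:
  α_1 = 1: Horner steps 3 → 9, so m(1) = 9.
  α_2 = 4: Horner steps 3 → 5, so m(4) = 5.
  α_3 = 8: Horner steps 3 → 4, so m(8) = 4.
  α_4 = 6: Horner steps 3 → 11, so m(6) = 11.
Codeword c = [9, 5, 4, 11] ∈ F_13^4.


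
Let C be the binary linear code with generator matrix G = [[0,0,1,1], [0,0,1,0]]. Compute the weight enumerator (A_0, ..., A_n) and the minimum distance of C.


Weight distribution: A_0 = 1, A_1 = 2, A_2 = 1. Minimum distance d = 1.

Enumerate all 2^2 = 4 messages m ∈ F_2^2.
For each, compute codeword c = mG in F_2^4, then tally its weight.
  m = 00 → c = 0000, weight = 0.
  m = 10 → c = 0011, weight = 2.
  m = 01 → c = 0010, weight = 1.
  m = 11 → c = 0001, weight = 1.
Tally weights:
  weight 0: 1 codewords.
  weight 1: 2 codewords.
  weight 2: 1 codewords.
Minimum distance d = smallest w > 0 with A_w > 0 = 1.
Sanity: Σ A_w = 4 = 2^2 = 4 ✓.


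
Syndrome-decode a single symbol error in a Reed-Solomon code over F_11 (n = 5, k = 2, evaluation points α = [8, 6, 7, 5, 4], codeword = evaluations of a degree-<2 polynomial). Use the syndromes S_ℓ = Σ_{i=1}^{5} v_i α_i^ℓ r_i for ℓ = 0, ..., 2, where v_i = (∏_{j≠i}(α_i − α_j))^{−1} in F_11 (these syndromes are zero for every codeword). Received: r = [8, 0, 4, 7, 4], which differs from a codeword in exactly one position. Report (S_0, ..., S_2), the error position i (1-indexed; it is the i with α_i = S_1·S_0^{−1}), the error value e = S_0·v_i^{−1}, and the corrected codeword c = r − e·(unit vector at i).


S = (6, 2, 8), error at position 5, error magnitude e = 1, c = [8, 0, 4, 7, 3].

Step 1: column multipliers v_i = (∏_{j≠i}(α_i − α_j))^{−1} mod 11.
  i = 1 (α = 8): (8−6)(8−7)(8−5)(8−4) = 2·1·3·4 = 24 ≡ 2, so v_1 = 2^{−1} = 6 (mod 11).
  i = 2 (α = 6): (6−8)(6−7)(6−5)(6−4) = (−2)·(−1)·1·2 = 4 ≡ 4, so v_2 = 4^{−1} = 3 (mod 11).
  i = 3 (α = 7): (7−8)(7−6)(7−5)(7−4) = (−1)·1·2·3 = −6 ≡ 5, so v_3 = 5^{−1} = 9 (mod 11).
  i = 4 (α = 5): (5−8)(5−6)(5−7)(5−4) = (−3)·(−1)·(−2)·1 = −6 ≡ 5, so v_4 = 5^{−1} = 9 (mod 11).
  i = 5 (α = 4): (4−8)(4−6)(4−7)(4−5) = (−4)·(−2)·(−3)·(−1) = 24 ≡ 2, so v_5 = 2^{−1} = 6 (mod 11).
  v = [6, 3, 9, 9, 6].
Step 2: syndromes of r = [8, 0, 4, 7, 4] (all sums mod 11).
  S_0 = Σ v_i r_i = 6·8 + 3·0 + 9·4 + 9·7 + 6·4 = 171 ≡ 6.
  S_1 = Σ v_i α_i r_i = 6·8·8 + 3·6·0 + 9·7·4 + 9·5·7 + 6·4·4 = 1047 ≡ 2.
  α_i^2 mod 11 = [9, 3, 5, 3, 5].
  S_2 = Σ v_i α_i^2 r_i = 6·9·8 + 3·3·0 + 9·5·4 + 9·3·7 + 6·5·4 = 921 ≡ 8.
  S = (6, 2, 8) ≠ 0, so r is not a codeword (an error is present).
Step 3: locate the error. For a single error e at position i, S_ℓ = v_i·e·α_i^ℓ, so α_err = S_1/S_0.
  S_0^{−1} = 6^{−1} = 2 (mod 11), so α_err = 2·2 = 4 ≡ 4 = α_5. Error position i = 5.
  Consistency check: S_2/S_1 = 8·6 = 48 ≡ 4 = α_err ✓ (single-error assumption holds).
Step 4: error magnitude e = S_0/v_5 = S_0·∏_{j≠5}(α_5 − α_j) = 6·2 = 12 ≡ 1 (mod 11).
Step 5: correct position 5: c_5 = r_5 − e = 4 − 1 ≡ 3 (mod 11). Hence c = [8, 0, 4, 7, 3].
  Check: interpolating c through the α_i gives m(x) = 9 + 4·x (degree < 2) with m(α_i) = c_i for every i, so c is indeed a codeword.


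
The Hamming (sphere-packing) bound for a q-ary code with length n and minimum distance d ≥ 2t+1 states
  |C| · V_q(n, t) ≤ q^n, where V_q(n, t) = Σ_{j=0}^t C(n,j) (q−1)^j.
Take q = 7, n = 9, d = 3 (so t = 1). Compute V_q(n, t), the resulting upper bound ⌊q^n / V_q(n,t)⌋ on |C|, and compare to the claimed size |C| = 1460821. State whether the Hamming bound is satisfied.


V_q(n, t) = 55, q^n = 40353607, Hamming bound = 733701, |C| = 1460821 > bound (violated).

Step 1: Compute V_q(n, t) = Σ_{j=0}^1 C(n, j) (q−1)^j.
  j = 0: C(9,0)·(6)^0 = 1·1 = 1.
  j = 1: C(9,1)·(6)^1 = 9·6 = 54.
  V_q(n, t) = 1 + 54 = 55.
Step 2: q^n = 7^9 = 40353607.
Step 3: Hamming bound ⌊q^n / V_q(n,t)⌋ = ⌊40353607/55⌋ = 733701.
Step 4: Compare |C| = 1460821 to 733701: violated.
The claimed |C| lies above the Hamming bound, so no 7-ary code of length 9 with d ≥ 3 can have 1460821 codewords.


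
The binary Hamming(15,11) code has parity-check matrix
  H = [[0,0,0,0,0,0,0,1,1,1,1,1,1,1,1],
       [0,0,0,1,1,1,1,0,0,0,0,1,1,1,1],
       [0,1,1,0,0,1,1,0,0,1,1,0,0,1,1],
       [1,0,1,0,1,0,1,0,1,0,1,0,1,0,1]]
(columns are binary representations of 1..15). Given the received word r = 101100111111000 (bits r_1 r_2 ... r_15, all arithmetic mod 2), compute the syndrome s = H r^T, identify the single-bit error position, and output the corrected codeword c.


s = (1, 1, 0, 1)^T, error position = 13, corrected codeword c = 101100111111100

Compute s = H r^T mod 2 one row at a time:
  s_1 = 1 + 1 + 1 + 1 + 1 + 0 + 0 + 0 = 5 ≡ 1 (mod 2).
  s_2 = 1 + 0 + 0 + 1 + 1 + 0 + 0 + 0 = 3 ≡ 1 (mod 2).
  s_3 = 0 + 1 + 0 + 1 + 1 + 1 + 0 + 0 = 4 ≡ 0 (mod 2).
  s_4 = 1 + 1 + 0 + 1 + 1 + 1 + 0 + 0 = 5 ≡ 1 (mod 2).
s = (1, 1, 0, 1)^T — this equals column 13 of H (binary 1101), so error is at position 13.
Correct: flip bit 13 of r = 101100111111000 to get c = 101100111111100.


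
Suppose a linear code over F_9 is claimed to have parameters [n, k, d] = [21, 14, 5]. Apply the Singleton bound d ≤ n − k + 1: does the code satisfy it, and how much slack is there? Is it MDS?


Singleton RHS = n − k + 1 = 8, slack = 3, bound satisfied, not MDS.

Singleton bound: d ≤ n − k + 1.
Here n = 21, k = 14, so n − k + 1 = 8.
Given d = 5, check d ≤ 8: YES.
Slack = (n − k + 1) − d = 3.
The code is NOT MDS (slack = 3 > 0).
Description: the claimed parameters are [21, 14, 5]_9; such a code would be non-MDS.


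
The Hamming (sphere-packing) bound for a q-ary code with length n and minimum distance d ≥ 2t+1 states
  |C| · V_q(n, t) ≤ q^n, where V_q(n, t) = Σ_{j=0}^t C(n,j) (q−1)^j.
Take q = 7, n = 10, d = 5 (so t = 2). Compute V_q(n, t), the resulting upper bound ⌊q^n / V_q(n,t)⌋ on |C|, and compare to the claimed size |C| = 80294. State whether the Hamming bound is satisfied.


V_q(n, t) = 1681, q^n = 282475249, Hamming bound = 168040, |C| = 80294 ≤ bound (satisfied).

Step 1: Compute V_q(n, t) = Σ_{j=0}^2 C(n, j) (q−1)^j.
  j = 0: C(10,0)·(6)^0 = 1·1 = 1.
  j = 1: C(10,1)·(6)^1 = 10·6 = 60.
  j = 2: C(10,2)·(6)^2 = 45·36 = 1620.
  V_q(n, t) = 1 + 60 + 1620 = 1681.
Step 2: q^n = 7^10 = 282475249.
Step 3: Hamming bound ⌊q^n / V_q(n,t)⌋ = ⌊282475249/1681⌋ = 168040.
Step 4: Compare |C| = 80294 to 168040: satisfied.
The claimed |C| lies below the Hamming bound.


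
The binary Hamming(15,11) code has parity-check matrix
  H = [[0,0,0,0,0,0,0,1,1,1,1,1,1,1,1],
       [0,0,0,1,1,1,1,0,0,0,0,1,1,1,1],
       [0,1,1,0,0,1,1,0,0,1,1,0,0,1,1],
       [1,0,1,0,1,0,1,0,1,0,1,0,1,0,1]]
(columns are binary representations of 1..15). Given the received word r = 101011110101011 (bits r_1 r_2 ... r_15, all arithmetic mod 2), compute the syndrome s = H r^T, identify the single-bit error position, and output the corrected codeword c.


s = (1, 0, 0, 1)^T, error position = 9, corrected codeword c = 101011111101011

Compute s = H r^T mod 2 one row at a time:
  s_1 = 1 + 0 + 1 + 0 + 1 + 0 + 1 + 1 = 5 ≡ 1 (mod 2).
  s_2 = 0 + 1 + 1 + 1 + 1 + 0 + 1 + 1 = 6 ≡ 0 (mod 2).
  s_3 = 0 + 1 + 1 + 1 + 1 + 0 + 1 + 1 = 6 ≡ 0 (mod 2).
  s_4 = 1 + 1 + 1 + 1 + 0 + 0 + 0 + 1 = 5 ≡ 1 (mod 2).
s = (1, 0, 0, 1)^T — this equals column 9 of H (binary 1001), so error is at position 9.
Correct: flip bit 9 of r = 101011110101011 to get c = 101011111101011.


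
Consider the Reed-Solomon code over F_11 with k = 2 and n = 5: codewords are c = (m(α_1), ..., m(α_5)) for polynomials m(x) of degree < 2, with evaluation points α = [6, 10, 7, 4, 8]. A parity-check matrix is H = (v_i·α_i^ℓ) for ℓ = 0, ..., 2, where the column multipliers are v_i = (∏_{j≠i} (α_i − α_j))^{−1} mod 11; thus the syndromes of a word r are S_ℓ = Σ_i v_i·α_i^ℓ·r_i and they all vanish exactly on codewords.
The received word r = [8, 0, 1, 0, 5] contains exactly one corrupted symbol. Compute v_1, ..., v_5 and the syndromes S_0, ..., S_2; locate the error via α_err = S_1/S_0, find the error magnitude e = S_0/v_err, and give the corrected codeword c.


S = (9, 2, 9), error at position 2, error magnitude e = 9, c = [8, 2, 1, 0, 5].

Step 1: column multipliers v_i = (∏_{j≠i}(α_i − α_j))^{−1} mod 11.
  i = 1 (α = 6): (6−10)(6−7)(6−4)(6−8) = (−4)·(−1)·2·(−2) = −16 ≡ 6, so v_1 = 6^{−1} = 2 (mod 11).
  i = 2 (α = 10): (10−6)(10−7)(10−4)(10−8) = 4·3·6·2 = 144 ≡ 1, so v_2 = 1^{−1} = 1 (mod 11).
  i = 3 (α = 7): (7−6)(7−10)(7−4)(7−8) = 1·(−3)·3·(−1) = 9 ≡ 9, so v_3 = 9^{−1} = 5 (mod 11).
  i = 4 (α = 4): (4−6)(4−10)(4−7)(4−8) = (−2)·(−6)·(−3)·(−4) = 144 ≡ 1, so v_4 = 1^{−1} = 1 (mod 11).
  i = 5 (α = 8): (8−6)(8−10)(8−7)(8−4) = 2·(−2)·1·4 = −16 ≡ 6, so v_5 = 6^{−1} = 2 (mod 11).
  v = [2, 1, 5, 1, 2].
Step 2: syndromes of r = [8, 0, 1, 0, 5] (all sums mod 11).
  S_0 = Σ v_i r_i = 2·8 + 1·0 + 5·1 + 1·0 + 2·5 = 31 ≡ 9.
  S_1 = Σ v_i α_i r_i = 2·6·8 + 1·10·0 + 5·7·1 + 1·4·0 + 2·8·5 = 211 ≡ 2.
  α_i^2 mod 11 = [3, 1, 5, 5, 9].
  S_2 = Σ v_i α_i^2 r_i = 2·3·8 + 1·1·0 + 5·5·1 + 1·5·0 + 2·9·5 = 163 ≡ 9.
  S = (9, 2, 9) ≠ 0, so r is not a codeword (an error is present).
Step 3: locate the error. For a single error e at position i, S_ℓ = v_i·e·α_i^ℓ, so α_err = S_1/S_0.
  S_0^{−1} = 9^{−1} = 5 (mod 11), so α_err = 2·5 = 10 ≡ 10 = α_2. Error position i = 2.
  Consistency check: S_2/S_1 = 9·6 = 54 ≡ 10 = α_err ✓ (single-error assumption holds).
Step 4: error magnitude e = S_0/v_2 = S_0·∏_{j≠2}(α_2 − α_j) = 9·1 = 9 ≡ 9 (mod 11).
Step 5: correct position 2: c_2 = r_2 − e = 0 − 9 ≡ 2 (mod 11). Hence c = [8, 2, 1, 0, 5].
  Check: interpolating c through the α_i gives m(x) = 6 + 4·x (degree < 2) with m(α_i) = c_i for every i, so c is indeed a codeword.


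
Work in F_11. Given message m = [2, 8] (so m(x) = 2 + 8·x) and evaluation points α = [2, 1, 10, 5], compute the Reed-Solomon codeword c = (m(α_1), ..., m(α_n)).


c = [7, 10, 5, 9]

Message polynomial: m(x) = 2 + 8·x (mod 11).
For each evaluation point α_i, compute m(α_i) mod 11:
  α_1 = 2: Horner steps 8 → 7, so m(2) = 7.
  α_2 = 1: Horner steps 8 → 10, so m(1) = 10.
  α_3 = 10: Horner steps 8 → 5, so m(10) = 5.
  α_4 = 5: Horner steps 8 → 9, so m(5) = 9.
Codeword c = [7, 10, 5, 9] ∈ F_11^4.


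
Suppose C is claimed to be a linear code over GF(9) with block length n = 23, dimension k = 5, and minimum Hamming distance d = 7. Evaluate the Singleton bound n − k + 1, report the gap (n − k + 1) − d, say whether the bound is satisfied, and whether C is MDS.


Singleton RHS = n − k + 1 = 19, slack = 12, bound satisfied, not MDS.

Singleton bound: d ≤ n − k + 1.
Here n = 23, k = 5, so n − k + 1 = 19.
Given d = 7, check d ≤ 19: YES.
Slack = (n − k + 1) − d = 12.
The code is NOT MDS (slack = 12 > 0).
Description: the claimed parameters are [23, 5, 7]_9; such a code would be non-MDS.


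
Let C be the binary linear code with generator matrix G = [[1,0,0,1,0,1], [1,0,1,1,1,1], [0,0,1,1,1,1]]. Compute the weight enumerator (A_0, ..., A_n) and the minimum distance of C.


Weight distribution: A_0 = 1, A_1 = 1, A_2 = 2, A_3 = 2, A_4 = 1, A_5 = 1. Minimum distance d = 1.

Enumerate all 2^3 = 8 messages m ∈ F_2^3.
For each, compute codeword c = mG in F_2^6, then tally its weight.
  m = 000 → c = 000000, weight = 0.
  m = 100 → c = 100101, weight = 3.
  m = 010 → c = 101111, weight = 5.
  m = 110 → c = 001010, weight = 2.
  m = 001 → c = 001111, weight = 4.
  m = 101 → c = 101010, weight = 3.
  m = 011 → c = 100000, weight = 1.
  m = 111 → c = 000101, weight = 2.
Tally weights:
  weight 0: 1 codewords.
  weight 1: 1 codewords.
  weight 2: 2 codewords.
  weight 3: 2 codewords.
  weight 4: 1 codewords.
  weight 5: 1 codewords.
Minimum distance d = smallest w > 0 with A_w > 0 = 1.
Sanity: Σ A_w = 8 = 2^3 = 8 ✓.


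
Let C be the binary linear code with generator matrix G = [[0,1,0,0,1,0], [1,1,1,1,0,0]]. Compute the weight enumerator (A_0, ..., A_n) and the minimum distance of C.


Weight distribution: A_0 = 1, A_2 = 1, A_4 = 2. Minimum distance d = 2.

Enumerate all 2^2 = 4 messages m ∈ F_2^2.
For each, compute codeword c = mG in F_2^6, then tally its weight.
  m = 00 → c = 000000, weight = 0.
  m = 10 → c = 010010, weight = 2.
  m = 01 → c = 111100, weight = 4.
  m = 11 → c = 101110, weight = 4.
Tally weights:
  weight 0: 1 codewords.
  weight 2: 1 codewords.
  weight 4: 2 codewords.
Minimum distance d = smallest w > 0 with A_w > 0 = 2.
Sanity: Σ A_w = 4 = 2^2 = 4 ✓.


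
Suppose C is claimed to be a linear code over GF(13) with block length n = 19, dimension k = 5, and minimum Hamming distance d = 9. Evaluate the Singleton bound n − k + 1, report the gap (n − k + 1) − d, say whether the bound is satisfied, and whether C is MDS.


Singleton RHS = n − k + 1 = 15, slack = 6, bound satisfied, not MDS.

Singleton bound: d ≤ n − k + 1.
Here n = 19, k = 5, so n − k + 1 = 15.
Given d = 9, check d ≤ 15: YES.
Slack = (n − k + 1) − d = 6.
The code is NOT MDS (slack = 6 > 0).
Description: the claimed parameters are [19, 5, 9]_13; such a code would be non-MDS.


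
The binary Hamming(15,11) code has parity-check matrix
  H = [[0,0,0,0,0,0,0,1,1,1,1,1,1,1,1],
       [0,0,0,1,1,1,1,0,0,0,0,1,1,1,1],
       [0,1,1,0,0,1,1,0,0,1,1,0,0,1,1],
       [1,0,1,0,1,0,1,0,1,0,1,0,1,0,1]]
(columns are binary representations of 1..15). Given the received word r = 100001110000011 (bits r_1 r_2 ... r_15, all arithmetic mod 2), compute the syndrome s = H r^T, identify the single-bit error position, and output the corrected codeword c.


s = (1, 0, 0, 1)^T, error position = 9, corrected codeword c = 100001111000011

Compute s = H r^T mod 2 one row at a time:
  s_1 = 1 + 0 + 0 + 0 + 0 + 0 + 1 + 1 = 3 ≡ 1 (mod 2).
  s_2 = 0 + 0 + 1 + 1 + 0 + 0 + 1 + 1 = 4 ≡ 0 (mod 2).
  s_3 = 0 + 0 + 1 + 1 + 0 + 0 + 1 + 1 = 4 ≡ 0 (mod 2).
  s_4 = 1 + 0 + 0 + 1 + 0 + 0 + 0 + 1 = 3 ≡ 1 (mod 2).
s = (1, 0, 0, 1)^T — this equals column 9 of H (binary 1001), so error is at position 9.
Correct: flip bit 9 of r = 100001110000011 to get c = 100001111000011.


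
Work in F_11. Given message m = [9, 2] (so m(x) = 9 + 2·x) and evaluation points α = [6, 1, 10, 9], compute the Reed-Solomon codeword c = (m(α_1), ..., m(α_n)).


c = [10, 0, 7, 5]

Message polynomial: m(x) = 9 + 2·x (mod 11).
For each evaluation point α_i, compute m(α_i) mod 11:
  α_1 = 6: Horner steps 2 → 10, so m(6) = 10.
  α_2 = 1: Horner steps 2 → 0, so m(1) = 0.
  α_3 = 10: Horner steps 2 → 7, so m(10) = 7.
  α_4 = 9: Horner steps 2 → 5, so m(9) = 5.
Codeword c = [10, 0, 7, 5] ∈ F_11^4.


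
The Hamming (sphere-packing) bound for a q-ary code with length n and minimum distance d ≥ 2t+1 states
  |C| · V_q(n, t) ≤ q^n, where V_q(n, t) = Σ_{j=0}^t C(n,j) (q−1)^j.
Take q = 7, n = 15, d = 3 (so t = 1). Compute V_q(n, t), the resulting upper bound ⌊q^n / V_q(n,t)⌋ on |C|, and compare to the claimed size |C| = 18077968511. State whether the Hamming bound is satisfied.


V_q(n, t) = 91, q^n = 4747561509943, Hamming bound = 52171005603, |C| = 18077968511 ≤ bound (satisfied).

Step 1: Compute V_q(n, t) = Σ_{j=0}^1 C(n, j) (q−1)^j.
  j = 0: C(15,0)·(6)^0 = 1·1 = 1.
  j = 1: C(15,1)·(6)^1 = 15·6 = 90.
  V_q(n, t) = 1 + 90 = 91.
Step 2: q^n = 7^15 = 4747561509943.
Step 3: Hamming bound ⌊q^n / V_q(n,t)⌋ = ⌊4747561509943/91⌋ = 52171005603.
Step 4: Compare |C| = 18077968511 to 52171005603: satisfied.
The claimed |C| lies below the Hamming bound.


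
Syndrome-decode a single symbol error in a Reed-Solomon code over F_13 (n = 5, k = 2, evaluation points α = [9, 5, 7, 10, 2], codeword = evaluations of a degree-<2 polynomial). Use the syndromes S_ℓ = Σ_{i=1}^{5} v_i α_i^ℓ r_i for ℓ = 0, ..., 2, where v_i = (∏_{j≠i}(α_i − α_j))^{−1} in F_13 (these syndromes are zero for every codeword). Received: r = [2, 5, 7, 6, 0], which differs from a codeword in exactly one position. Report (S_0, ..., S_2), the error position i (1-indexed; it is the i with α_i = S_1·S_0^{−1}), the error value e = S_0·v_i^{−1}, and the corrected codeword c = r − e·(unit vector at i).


S = (11, 3, 2), error at position 2, error magnitude e = 6, c = [2, 12, 7, 6, 0].

Step 1: column multipliers v_i = (∏_{j≠i}(α_i − α_j))^{−1} mod 13.
  i = 1 (α = 9): (9−5)(9−7)(9−10)(9−2) = 4·2·(−1)·7 = −56 ≡ 9, so v_1 = 9^{−1} = 3 (mod 13).
  i = 2 (α = 5): (5−9)(5−7)(5−10)(5−2) = (−4)·(−2)·(−5)·3 = −120 ≡ 10, so v_2 = 10^{−1} = 4 (mod 13).
  i = 3 (α = 7): (7−9)(7−5)(7−10)(7−2) = (−2)·2·(−3)·5 = 60 ≡ 8, so v_3 = 8^{−1} = 5 (mod 13).
  i = 4 (α = 10): (10−9)(10−5)(10−7)(10−2) = 1·5·3·8 = 120 ≡ 3, so v_4 = 3^{−1} = 9 (mod 13).
  i = 5 (α = 2): (2−9)(2−5)(2−7)(2−10) = (−7)·(−3)·(−5)·(−8) = 840 ≡ 8, so v_5 = 8^{−1} = 5 (mod 13).
  v = [3, 4, 5, 9, 5].
Step 2: syndromes of r = [2, 5, 7, 6, 0] (all sums mod 13).
  S_0 = Σ v_i r_i = 3·2 + 4·5 + 5·7 + 9·6 + 5·0 = 115 ≡ 11.
  S_1 = Σ v_i α_i r_i = 3·9·2 + 4·5·5 + 5·7·7 + 9·10·6 + 5·2·0 = 939 ≡ 3.
  α_i^2 mod 13 = [3, 12, 10, 9, 4].
  S_2 = Σ v_i α_i^2 r_i = 3·3·2 + 4·12·5 + 5·10·7 + 9·9·6 + 5·4·0 = 1094 ≡ 2.
  S = (11, 3, 2) ≠ 0, so r is not a codeword (an error is present).
Step 3: locate the error. For a single error e at position i, S_ℓ = v_i·e·α_i^ℓ, so α_err = S_1/S_0.
  S_0^{−1} = 11^{−1} = 6 (mod 13), so α_err = 3·6 = 18 ≡ 5 = α_2. Error position i = 2.
  Consistency check: S_2/S_1 = 2·9 = 18 ≡ 5 = α_err ✓ (single-error assumption holds).
Step 4: error magnitude e = S_0/v_2 = S_0·∏_{j≠2}(α_2 − α_j) = 11·10 = 110 ≡ 6 (mod 13).
Step 5: correct position 2: c_2 = r_2 − e = 5 − 6 ≡ 12 (mod 13). Hence c = [2, 12, 7, 6, 0].
  Check: interpolating c through the α_i gives m(x) = 5 + 4·x (degree < 2) with m(α_i) = c_i for every i, so c is indeed a codeword.
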